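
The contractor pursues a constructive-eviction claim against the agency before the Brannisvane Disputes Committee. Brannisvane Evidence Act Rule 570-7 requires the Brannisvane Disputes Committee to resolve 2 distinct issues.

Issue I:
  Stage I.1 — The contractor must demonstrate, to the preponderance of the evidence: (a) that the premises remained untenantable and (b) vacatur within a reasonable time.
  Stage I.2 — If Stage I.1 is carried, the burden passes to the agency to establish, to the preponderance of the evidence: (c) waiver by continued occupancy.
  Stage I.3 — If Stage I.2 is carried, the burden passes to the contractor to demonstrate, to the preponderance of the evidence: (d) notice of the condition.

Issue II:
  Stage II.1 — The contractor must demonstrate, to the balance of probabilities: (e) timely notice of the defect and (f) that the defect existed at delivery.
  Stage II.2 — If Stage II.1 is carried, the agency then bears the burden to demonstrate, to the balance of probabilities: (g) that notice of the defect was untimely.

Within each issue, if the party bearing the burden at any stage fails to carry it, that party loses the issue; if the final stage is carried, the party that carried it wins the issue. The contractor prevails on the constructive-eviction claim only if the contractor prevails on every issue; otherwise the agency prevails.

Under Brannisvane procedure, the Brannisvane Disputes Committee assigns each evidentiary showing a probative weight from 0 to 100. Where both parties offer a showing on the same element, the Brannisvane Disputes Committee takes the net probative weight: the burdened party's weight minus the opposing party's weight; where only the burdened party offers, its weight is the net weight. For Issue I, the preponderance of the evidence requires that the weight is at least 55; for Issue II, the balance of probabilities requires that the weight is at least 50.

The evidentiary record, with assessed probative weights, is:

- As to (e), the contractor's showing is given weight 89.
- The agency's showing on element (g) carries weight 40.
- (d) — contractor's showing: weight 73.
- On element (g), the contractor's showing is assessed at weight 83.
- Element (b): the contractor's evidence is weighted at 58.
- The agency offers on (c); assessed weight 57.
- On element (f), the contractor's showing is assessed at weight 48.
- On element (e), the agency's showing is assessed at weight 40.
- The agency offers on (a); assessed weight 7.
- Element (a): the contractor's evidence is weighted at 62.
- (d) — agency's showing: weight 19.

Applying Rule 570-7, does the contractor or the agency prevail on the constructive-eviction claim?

agency

— Issue I —
Stage I.1 (contractor, the preponderance of the evidence, weight is at least 55): (a) net 62−7=55 ≥ 55 — meets; (b) 58 ≥ 55 — meets.
  All elements met. The burden passes to the agency.
Stage I.2 (agency, the preponderance of the evidence, weight is at least 55): (c) 57 ≥ 55 — meets.
  The agency carries Stage I.2; the contractor now bears the burden.
Stage I.3 (contractor, the preponderance of the evidence, weight is at least 55): (d) net 73−19=54 < 55 — fails.
  Not every element is met, so the contractor fails to carry Stage I.3.
The agency prevails on this issue.
— Issue II —
Stage II.1 — burden on contractor; standard: the balance of probabilities (weight is at least 50).
    (e): 89 − 40 = 49 < 50 [not met]
    (f): 48 < 50 [not met]
  Not every element is met, so the contractor fails to carry Stage II.1.
The agency prevails on this issue.
Per-issue: Issue I → agency; Issue II → agency. The contractor must prevail on every issue; overall, the agency prevails.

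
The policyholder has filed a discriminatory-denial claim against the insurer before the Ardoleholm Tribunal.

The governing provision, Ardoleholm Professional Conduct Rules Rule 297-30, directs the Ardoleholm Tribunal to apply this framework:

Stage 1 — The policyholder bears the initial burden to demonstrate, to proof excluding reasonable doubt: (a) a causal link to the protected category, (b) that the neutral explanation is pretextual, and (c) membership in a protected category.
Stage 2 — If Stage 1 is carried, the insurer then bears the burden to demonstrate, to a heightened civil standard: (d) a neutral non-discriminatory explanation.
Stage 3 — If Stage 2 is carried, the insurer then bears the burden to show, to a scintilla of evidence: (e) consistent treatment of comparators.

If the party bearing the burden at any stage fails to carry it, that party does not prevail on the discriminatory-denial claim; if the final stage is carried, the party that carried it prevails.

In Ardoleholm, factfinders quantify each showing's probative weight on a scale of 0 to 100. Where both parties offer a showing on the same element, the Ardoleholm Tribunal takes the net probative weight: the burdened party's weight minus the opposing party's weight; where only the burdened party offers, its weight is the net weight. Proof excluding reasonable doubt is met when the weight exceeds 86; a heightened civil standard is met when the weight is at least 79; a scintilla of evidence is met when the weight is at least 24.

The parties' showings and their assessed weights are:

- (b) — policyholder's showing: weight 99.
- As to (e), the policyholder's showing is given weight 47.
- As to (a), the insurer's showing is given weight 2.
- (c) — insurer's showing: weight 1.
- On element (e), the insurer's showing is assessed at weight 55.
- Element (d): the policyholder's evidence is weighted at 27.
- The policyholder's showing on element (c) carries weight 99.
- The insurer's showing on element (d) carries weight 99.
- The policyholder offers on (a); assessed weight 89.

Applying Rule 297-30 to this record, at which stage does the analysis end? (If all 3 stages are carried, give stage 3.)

stage 2

At Stage 1 the policyholder must meet proof excluding reasonable doubt (weight exceeds 86): on (a) the weight is 89 less the opposing 2 gives net 87, which does exceed 86, so (a) meets the standard; on (b) the weight is 99, which does exceed 86, so (b) meets the standard; on (c) the weight is 99 less the opposing 1 gives net 98, > 86, so (c) meets the standard.
  All elements met. The burden passes to the insurer.
At Stage 2 the insurer must meet a heightened civil standard (weight is at least 79): on (d) the weight is 99 less the opposing 27 gives net 72, < 79, so (d) does not meet the standard.
  The insurer does not carry Stage 2.
The analysis ends at Stage 2; the policyholder prevails.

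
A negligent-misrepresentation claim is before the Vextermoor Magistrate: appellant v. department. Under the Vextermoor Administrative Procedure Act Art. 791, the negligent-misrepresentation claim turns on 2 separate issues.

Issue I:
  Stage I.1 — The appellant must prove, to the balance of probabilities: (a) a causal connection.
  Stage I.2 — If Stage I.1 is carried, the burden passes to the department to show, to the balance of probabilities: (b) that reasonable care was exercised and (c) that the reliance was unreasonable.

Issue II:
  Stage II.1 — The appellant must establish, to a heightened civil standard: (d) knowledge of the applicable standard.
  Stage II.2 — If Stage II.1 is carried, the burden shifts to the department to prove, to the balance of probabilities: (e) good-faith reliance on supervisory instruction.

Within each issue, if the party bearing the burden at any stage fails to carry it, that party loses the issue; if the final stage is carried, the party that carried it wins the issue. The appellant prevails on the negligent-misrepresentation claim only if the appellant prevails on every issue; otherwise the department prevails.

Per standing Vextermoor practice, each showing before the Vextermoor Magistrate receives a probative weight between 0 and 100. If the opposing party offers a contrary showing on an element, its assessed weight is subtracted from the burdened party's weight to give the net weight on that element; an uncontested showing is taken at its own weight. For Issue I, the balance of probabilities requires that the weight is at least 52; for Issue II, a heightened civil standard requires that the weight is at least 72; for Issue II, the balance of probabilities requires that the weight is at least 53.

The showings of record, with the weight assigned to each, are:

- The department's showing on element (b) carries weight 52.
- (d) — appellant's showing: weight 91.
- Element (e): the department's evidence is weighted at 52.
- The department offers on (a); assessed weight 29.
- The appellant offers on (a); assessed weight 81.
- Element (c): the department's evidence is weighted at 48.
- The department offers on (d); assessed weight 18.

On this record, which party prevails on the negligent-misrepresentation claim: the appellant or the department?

— Issue I —
Stage I.1 — burden on appellant; standard: the balance of probabilities (weight is at least 52).
    (a): 81 − 29 = 52 ≥ 52 [met]
  Stage I.1 is satisfied; the onus moves to the department.
Stage I.2 — burden on department; standard: the balance of probabilities (weight is at least 52).
    (b): 52 ≥ 52 [met]
    (c): 48 < 52 [not met]
  Stage I.2 not carried; the department fails its burden.
So the appellant prevails on this issue.
— Issue II —
Stage II.1 — burden on appellant; standard: a heightened civil standard (weight is at least 72).
    (d): 91 − 18 = 73 ≥ 72 [met]
  Stage II.1 carried; the burden shifts to the department.
Stage II.2 — burden on department; standard: the balance of probabilities (weight is at least 53).
    (e): 52 < 53 [not met]
  Stage II.2 not carried; the department fails its burden.
The appellant prevails on this issue.
Per-issue: Issue I → appellant; Issue II → appellant. The appellant must prevail on every issue; overall, the appellant prevails.

appellant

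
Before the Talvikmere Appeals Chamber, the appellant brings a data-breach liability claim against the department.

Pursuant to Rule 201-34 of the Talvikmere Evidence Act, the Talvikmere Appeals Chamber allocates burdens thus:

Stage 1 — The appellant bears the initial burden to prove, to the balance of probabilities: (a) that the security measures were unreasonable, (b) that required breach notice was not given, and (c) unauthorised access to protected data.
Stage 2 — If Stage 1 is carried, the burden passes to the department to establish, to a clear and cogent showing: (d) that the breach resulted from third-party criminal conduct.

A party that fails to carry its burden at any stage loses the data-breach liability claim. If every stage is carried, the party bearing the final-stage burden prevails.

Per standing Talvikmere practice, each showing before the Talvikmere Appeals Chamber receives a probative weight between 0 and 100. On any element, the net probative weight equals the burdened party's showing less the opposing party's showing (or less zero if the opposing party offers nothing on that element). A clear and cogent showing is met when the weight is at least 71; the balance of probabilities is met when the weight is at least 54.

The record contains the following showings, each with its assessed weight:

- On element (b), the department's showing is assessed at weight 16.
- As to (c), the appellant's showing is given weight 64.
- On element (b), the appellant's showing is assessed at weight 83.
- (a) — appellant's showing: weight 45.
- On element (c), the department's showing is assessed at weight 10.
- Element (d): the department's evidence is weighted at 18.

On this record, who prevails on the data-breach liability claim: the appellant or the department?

Stage 1 — burden on appellant; standard: the balance of probabilities (weight is at least 54).
    (a): 45 < 54 [not met]
    (b): 83 − 16 = 67 ≥ 54 [met]
    (c): 64 − 10 = 54 ≥ 54 [met]
  The appellant does not carry Stage 1.
So the department prevails.

department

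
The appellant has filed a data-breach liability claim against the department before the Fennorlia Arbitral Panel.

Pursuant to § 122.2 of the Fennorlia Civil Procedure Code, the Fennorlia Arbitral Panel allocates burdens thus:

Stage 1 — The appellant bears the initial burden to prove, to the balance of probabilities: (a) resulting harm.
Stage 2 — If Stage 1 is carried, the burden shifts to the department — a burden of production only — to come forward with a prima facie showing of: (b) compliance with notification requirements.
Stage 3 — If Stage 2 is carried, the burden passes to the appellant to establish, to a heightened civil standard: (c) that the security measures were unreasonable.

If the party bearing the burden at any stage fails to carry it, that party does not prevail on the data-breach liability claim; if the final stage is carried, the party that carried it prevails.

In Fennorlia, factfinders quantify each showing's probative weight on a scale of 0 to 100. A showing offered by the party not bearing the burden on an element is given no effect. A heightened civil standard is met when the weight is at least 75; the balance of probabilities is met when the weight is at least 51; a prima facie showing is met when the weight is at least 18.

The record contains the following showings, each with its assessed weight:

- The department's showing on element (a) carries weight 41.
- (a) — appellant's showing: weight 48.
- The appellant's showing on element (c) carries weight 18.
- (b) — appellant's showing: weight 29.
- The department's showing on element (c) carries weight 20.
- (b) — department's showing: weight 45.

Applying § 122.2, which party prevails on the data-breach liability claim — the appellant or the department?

At Stage 1 the appellant must meet the balance of probabilities (weight is at least 51): on (a) the weight is 48 (the department's 41 is given no effect), < 51, so (a) does not meet the standard.
  Stage 1 not carried; the appellant fails its burden.
The department prevails.

department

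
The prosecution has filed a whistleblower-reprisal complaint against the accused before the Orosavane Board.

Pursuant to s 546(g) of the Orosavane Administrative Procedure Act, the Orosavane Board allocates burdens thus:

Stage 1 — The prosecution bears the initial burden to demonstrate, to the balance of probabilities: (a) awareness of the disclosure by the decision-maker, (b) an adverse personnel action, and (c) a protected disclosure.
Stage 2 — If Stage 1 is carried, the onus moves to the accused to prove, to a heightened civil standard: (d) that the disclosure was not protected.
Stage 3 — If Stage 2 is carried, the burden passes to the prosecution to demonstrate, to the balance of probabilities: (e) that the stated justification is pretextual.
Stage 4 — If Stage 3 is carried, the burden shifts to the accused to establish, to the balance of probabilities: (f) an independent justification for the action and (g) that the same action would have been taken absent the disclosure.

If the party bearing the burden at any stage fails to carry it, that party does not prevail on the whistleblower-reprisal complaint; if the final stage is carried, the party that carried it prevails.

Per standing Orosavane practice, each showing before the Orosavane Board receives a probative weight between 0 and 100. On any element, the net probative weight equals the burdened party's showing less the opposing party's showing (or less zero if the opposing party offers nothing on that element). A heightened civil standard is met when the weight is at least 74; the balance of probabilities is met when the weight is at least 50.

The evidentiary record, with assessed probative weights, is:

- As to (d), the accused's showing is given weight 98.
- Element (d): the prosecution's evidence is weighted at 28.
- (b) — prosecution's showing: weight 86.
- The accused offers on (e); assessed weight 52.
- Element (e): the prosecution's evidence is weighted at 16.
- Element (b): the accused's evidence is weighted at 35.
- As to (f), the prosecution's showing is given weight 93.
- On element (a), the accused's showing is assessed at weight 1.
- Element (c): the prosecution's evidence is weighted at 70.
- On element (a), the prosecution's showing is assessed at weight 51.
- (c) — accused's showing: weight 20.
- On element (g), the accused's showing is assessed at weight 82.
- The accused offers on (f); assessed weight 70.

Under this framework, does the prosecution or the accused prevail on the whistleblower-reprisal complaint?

prosecution

At Stage 1 the prosecution must meet the balance of probabilities (weight is at least 50): on (a) the weight is 51 less the opposing 1 gives net 50, which does reach 50, so (a) meets the standard; on (b) the weight is 86 less the opposing 35 gives net 51, which does reach 50, so (b) meets the standard; on (c) the weight is 70 less the opposing 20 gives net 50, ≥ 50, so (c) meets the standard.
  Stage 1 carried; the burden shifts to the accused.
At Stage 2 the accused must meet a heightened civil standard (weight is at least 74): on (d) the weight is 98 less the opposing 28 gives net 70, < 74, so (d) does not meet the standard.
  The accused does not carry Stage 2.
The prosecution prevails.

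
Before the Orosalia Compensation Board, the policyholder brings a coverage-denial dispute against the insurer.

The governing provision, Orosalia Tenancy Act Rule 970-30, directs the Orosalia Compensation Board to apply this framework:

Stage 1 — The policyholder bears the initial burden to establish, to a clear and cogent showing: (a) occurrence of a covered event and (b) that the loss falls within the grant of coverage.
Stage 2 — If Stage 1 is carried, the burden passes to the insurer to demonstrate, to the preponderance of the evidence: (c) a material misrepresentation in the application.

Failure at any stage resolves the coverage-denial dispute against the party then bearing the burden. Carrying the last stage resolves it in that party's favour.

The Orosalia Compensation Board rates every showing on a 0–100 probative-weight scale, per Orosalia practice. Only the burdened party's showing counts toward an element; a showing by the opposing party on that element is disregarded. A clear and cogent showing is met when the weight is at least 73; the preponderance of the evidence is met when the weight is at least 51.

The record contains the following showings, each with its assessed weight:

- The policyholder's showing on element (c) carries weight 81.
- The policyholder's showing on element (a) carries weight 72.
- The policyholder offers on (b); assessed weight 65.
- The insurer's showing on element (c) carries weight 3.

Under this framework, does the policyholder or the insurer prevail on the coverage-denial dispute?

Stage 1 (policyholder, a clear and cogent showing, weight is at least 73): (a) 72 < 73 — fails; (b) 65 < 73 — fails.
  The policyholder does not carry Stage 1.
The analysis ends at Stage 1; the insurer prevails.

insurer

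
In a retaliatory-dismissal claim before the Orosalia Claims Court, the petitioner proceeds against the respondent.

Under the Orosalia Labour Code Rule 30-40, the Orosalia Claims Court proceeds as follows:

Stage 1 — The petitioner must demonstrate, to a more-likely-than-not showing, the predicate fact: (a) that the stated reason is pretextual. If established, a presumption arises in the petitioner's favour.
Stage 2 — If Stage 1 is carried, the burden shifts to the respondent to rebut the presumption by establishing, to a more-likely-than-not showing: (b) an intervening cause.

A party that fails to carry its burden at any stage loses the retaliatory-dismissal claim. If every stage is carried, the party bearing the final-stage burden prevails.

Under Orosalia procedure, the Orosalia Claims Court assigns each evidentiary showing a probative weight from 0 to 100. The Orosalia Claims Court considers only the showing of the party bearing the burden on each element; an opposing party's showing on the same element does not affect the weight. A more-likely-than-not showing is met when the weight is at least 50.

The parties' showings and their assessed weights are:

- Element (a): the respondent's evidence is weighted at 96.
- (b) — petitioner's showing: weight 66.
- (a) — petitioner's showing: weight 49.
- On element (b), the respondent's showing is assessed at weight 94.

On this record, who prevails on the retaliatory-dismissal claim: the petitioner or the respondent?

At Stage 1 the petitioner must meet a more-likely-than-not showing (weight is at least 50): on (a) the weight is 49 (the respondent's 96 is given no effect), < 50, so (a) does not meet the standard.
  The petitioner does not carry Stage 1.
The analysis ends at Stage 1; the respondent prevails.

respondent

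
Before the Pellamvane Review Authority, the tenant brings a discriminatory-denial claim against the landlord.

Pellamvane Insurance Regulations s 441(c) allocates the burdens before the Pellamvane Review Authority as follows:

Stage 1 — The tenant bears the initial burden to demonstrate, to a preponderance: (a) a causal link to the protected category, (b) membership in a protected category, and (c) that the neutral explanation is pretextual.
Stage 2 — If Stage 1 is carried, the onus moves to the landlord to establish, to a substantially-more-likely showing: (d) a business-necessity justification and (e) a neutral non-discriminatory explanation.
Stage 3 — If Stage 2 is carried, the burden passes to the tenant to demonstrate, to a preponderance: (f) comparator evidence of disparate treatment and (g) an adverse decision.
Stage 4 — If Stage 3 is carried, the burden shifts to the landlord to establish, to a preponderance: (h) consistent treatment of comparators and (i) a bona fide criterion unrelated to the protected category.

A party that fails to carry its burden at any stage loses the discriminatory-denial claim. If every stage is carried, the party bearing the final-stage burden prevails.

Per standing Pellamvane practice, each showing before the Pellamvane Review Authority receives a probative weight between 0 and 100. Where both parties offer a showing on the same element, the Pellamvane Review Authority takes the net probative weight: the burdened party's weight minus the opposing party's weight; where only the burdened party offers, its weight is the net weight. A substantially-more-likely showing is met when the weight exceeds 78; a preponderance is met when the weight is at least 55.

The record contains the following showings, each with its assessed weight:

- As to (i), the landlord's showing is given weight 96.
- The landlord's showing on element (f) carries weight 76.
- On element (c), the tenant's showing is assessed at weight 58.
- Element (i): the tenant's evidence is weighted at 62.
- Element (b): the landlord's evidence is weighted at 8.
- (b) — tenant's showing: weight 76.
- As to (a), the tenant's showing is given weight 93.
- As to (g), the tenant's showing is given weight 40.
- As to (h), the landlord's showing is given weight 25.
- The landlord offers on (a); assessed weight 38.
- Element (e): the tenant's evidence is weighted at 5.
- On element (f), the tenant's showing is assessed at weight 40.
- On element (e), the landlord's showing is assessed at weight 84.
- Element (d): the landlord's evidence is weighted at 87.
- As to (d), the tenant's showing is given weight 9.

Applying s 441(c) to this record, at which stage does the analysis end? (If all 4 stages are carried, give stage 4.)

Stage 1 — burden on tenant; standard: a preponderance (weight is at least 55).
    (a): 93 − 38 = 55 ≥ 55 [met]
    (b): 76 − 8 = 68 ≥ 55 [met]
    (c): 58 ≥ 55 [met]
  Stage 1 is satisfied; the onus moves to the landlord.
Stage 2 — burden on landlord; standard: a substantially-more-likely showing (weight exceeds 78).
    (d): 87 − 9 = 78 ≤ 78 [not met]
    (e): 84 − 5 = 79 > 78 [met]
  Stage 2 not carried; the landlord fails its burden.
So the tenant prevails.

stage 2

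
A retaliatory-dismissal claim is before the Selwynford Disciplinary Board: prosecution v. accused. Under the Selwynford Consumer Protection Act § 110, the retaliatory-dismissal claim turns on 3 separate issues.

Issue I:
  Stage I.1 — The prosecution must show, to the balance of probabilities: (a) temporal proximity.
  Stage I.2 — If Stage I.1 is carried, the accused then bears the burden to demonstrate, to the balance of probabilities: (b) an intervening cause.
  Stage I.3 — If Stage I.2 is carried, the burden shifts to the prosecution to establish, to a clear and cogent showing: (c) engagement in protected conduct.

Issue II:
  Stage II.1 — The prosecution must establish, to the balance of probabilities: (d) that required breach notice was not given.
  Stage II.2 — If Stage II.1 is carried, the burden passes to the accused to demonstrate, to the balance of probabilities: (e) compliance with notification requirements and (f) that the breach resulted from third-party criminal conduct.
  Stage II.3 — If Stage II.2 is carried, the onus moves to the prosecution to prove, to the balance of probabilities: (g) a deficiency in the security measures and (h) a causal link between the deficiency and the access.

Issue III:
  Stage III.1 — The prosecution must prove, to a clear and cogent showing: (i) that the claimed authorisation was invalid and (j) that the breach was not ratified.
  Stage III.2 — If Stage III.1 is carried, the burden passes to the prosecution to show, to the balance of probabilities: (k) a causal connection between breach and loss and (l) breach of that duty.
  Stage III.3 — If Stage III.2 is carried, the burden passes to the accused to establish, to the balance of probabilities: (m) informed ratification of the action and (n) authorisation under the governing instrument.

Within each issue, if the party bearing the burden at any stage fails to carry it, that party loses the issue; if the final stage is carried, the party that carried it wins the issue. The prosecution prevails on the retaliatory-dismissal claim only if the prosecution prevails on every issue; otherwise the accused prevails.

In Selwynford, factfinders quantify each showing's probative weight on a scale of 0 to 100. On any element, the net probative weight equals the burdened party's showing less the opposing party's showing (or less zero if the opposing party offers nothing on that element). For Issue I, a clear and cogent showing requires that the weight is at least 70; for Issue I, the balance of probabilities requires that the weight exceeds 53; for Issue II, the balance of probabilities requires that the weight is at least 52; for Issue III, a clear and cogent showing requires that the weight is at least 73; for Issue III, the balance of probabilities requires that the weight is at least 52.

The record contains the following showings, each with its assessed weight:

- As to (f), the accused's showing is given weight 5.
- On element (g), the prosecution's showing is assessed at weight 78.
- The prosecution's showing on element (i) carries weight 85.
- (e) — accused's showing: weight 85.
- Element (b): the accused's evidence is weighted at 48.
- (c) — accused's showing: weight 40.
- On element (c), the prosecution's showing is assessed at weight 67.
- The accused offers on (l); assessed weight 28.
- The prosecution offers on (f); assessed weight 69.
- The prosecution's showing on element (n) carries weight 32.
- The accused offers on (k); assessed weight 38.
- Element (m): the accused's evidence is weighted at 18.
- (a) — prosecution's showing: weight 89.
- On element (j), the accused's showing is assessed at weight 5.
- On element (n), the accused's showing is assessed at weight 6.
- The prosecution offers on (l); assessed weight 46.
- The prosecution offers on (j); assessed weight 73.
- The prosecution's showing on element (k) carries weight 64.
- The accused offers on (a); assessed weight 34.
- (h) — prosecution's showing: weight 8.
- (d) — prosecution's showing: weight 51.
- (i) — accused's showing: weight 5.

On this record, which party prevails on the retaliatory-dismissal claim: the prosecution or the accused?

accused

— Issue I —
Stage I.1 — burden on prosecution; standard: the balance of probabilities (weight exceeds 53).
    (a): 89 − 34 = 55 > 53 [met]
  Stage I.1 carried; the burden shifts to the accused.
Stage I.2 — burden on accused; standard: the balance of probabilities (weight exceeds 53).
    (b): 48 ≤ 53 [not met]
  Stage I.2 not carried; the accused fails its burden.
The analysis ends at Stage I.2; the prosecution prevails on this issue.
— Issue II —
Stage II.1 — burden on prosecution; standard: the balance of probabilities (weight is at least 52).
    (d): 51 < 52 [not met]
  The prosecution does not carry Stage II.1.
The accused prevails on this issue.
— Issue III —
Stage III.1 — burden on prosecution; standard: a clear and cogent showing (weight is at least 73).
    (i): 85 − 5 = 80 ≥ 73 [met]
    (j): 73 − 5 = 68 < 73 [not met]
  Not every element is met, so the prosecution fails to carry Stage III.1.
So the accused prevails on this issue.
Per-issue: Issue I → prosecution; Issue II → accused; Issue III → accused. The prosecution must prevail on every issue; overall, the accused prevails.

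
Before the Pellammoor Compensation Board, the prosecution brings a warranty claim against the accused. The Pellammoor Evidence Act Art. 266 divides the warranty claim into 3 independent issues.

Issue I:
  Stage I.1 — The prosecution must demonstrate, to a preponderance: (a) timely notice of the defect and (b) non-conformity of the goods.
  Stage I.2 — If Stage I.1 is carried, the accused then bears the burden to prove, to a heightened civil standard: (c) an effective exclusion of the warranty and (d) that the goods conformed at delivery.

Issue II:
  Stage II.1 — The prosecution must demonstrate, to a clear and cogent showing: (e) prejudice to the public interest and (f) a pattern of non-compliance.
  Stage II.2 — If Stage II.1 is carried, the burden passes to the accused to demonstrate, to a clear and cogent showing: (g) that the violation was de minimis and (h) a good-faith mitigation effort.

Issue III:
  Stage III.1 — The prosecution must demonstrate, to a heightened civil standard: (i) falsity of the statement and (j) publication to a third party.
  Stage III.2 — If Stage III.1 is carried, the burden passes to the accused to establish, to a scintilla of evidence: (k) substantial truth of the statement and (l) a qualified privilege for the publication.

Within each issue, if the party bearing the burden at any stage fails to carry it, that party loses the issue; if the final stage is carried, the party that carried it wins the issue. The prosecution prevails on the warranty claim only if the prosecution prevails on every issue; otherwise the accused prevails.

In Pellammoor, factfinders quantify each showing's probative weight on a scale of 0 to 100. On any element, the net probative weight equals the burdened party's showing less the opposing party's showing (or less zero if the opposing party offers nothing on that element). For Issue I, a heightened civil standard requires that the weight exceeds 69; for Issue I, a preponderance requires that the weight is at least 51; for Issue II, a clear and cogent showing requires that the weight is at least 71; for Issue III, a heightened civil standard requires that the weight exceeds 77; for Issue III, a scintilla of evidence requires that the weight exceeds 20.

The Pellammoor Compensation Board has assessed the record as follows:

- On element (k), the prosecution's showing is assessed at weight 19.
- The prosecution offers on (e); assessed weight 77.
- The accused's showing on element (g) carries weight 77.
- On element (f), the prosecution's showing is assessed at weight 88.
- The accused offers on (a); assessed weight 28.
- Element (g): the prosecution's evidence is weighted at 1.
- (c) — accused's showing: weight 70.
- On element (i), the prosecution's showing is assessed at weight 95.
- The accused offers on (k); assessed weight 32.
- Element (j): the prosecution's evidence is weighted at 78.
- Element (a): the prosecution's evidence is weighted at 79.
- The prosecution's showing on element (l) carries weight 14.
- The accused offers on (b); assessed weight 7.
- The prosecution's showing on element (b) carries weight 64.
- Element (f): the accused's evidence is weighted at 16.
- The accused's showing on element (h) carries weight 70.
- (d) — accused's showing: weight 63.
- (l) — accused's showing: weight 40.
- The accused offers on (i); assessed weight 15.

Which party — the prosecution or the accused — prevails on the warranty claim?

— Issue I —
At Stage I.1 the prosecution must meet a preponderance (weight is at least 51): on (a) the weight is 79 less the opposing 28 gives net 51, which does reach 51, so (a) meets the standard; on (b) the weight is 64 less the opposing 7 gives net 57, which does reach 51, so (b) meets the standard.
  Stage I.1 is satisfied; the onus moves to the accused.
At Stage I.2 the accused must meet a heightened civil standard (weight exceeds 69): on (c) the weight is 70, > 69, so (c) meets the standard; on (d) the weight is 63, ≤ 69, so (d) does not meet the standard.
  Stage I.2 not carried; the accused fails its burden.
So the prosecution prevails on this issue.
— Issue II —
Stage II.1 — burden on prosecution; standard: a clear and cogent showing (weight is at least 71).
    (e): 77 ≥ 71 [met]
    (f): 88 − 16 = 72 ≥ 71 [met]
  All elements met. The burden passes to the accused.
Stage II.2 — burden on accused; standard: a clear and cogent showing (weight is at least 71).
    (g): 77 − 1 = 76 ≥ 71 [met]
    (h): 70 < 71 [not met]
  The accused does not carry Stage II.2.
The analysis ends at Stage II.2; the prosecution prevails on this issue.
— Issue III —
Stage III.1 (prosecution, a heightened civil standard, weight exceeds 77): (i) net 95−15=80 > 77 — meets; (j) 78 > 77 — meets.
  All elements met. The burden passes to the accused.
Stage III.2 (accused, a scintilla of evidence, weight exceeds 20): (k) net 32−19=13 ≤ 20 — fails; (l) net 40−14=26 > 20 — meets.
  The accused does not carry Stage III.2.
The analysis ends at Stage III.2; the prosecution prevails on this issue.
Per-issue: Issue I → prosecution; Issue II → prosecution; Issue III → prosecution. The prosecution must prevail on every issue; overall, the prosecution prevails.

prosecution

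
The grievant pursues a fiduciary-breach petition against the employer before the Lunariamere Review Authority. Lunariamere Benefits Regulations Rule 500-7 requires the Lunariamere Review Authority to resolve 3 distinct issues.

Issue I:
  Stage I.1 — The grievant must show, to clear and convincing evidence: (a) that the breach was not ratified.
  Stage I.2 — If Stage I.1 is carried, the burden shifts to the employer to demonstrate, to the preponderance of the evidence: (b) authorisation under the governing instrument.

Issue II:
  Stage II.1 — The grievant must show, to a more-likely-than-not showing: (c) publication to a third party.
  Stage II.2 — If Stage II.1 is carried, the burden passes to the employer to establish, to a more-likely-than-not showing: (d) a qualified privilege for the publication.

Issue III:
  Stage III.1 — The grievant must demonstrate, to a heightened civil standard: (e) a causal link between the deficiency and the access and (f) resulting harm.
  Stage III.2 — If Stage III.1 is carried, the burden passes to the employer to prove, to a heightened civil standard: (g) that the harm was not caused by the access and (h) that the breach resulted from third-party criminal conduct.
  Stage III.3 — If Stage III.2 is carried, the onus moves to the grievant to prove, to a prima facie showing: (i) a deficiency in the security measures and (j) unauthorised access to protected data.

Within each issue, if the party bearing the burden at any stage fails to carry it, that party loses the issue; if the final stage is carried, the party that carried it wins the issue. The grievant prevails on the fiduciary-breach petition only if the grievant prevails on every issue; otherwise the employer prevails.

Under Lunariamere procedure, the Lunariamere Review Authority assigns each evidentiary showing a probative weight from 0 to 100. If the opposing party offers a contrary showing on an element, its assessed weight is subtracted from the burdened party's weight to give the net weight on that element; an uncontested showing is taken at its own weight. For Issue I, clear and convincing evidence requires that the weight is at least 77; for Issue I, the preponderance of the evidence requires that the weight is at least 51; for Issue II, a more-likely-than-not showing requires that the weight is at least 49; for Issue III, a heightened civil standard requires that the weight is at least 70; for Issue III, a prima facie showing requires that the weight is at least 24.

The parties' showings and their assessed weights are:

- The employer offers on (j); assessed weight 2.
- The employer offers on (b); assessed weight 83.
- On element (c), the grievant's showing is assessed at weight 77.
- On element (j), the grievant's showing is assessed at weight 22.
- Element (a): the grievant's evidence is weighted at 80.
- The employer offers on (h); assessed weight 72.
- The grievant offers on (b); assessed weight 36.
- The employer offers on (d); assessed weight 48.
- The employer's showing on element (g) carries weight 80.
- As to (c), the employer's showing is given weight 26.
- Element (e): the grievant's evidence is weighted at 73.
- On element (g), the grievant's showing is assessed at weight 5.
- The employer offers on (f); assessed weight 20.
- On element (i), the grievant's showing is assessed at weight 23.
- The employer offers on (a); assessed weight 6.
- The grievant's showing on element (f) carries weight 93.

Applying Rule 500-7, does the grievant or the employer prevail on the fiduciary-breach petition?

employer

— Issue I —
Stage I.1 — burden on grievant; standard: clear and convincing evidence (weight is at least 77).
    (a): 80 − 6 = 74 < 77 [not met]
  Stage I.1 not carried; the grievant fails its burden.
The analysis ends at Stage I.1; the employer prevails on this issue.
— Issue II —
At Stage II.1 the grievant must meet a more-likely-than-not showing (weight is at least 49): on (c) the weight is 77 less the opposing 26 gives net 51, which does reach 49, so (c) meets the standard.
  Stage II.1 carried; the burden shifts to the employer.
At Stage II.2 the employer must meet a more-likely-than-not showing (weight is at least 49): on (d) the weight is 48, which does not reach 49, so (d) does not meet the standard.
  Stage II.2 not carried; the employer fails its burden.
So the grievant prevails on this issue.
— Issue III —
Stage III.1 (grievant, a heightened civil standard, weight is at least 70): (e) 73 ≥ 70 — meets; (f) net 93−20=73 ≥ 70 — meets.
  Stage III.1 is satisfied; the onus moves to the employer.
Stage III.2 (employer, a heightened civil standard, weight is at least 70): (g) net 80−5=75 ≥ 70 — meets; (h) 72 ≥ 70 — meets.
  The employer carries Stage III.2; the grievant now bears the burden.
Stage III.3 (grievant, a prima facie showing, weight is at least 24): (i) 23 < 24 — fails; (j) net 22−2=20 < 24 — fails.
  Stage III.3 not carried; the grievant fails its burden.
The employer prevails on this issue.
Per-issue: Issue I → employer; Issue II → grievant; Issue III → employer. The grievant must prevail on every issue; overall, the employer prevails.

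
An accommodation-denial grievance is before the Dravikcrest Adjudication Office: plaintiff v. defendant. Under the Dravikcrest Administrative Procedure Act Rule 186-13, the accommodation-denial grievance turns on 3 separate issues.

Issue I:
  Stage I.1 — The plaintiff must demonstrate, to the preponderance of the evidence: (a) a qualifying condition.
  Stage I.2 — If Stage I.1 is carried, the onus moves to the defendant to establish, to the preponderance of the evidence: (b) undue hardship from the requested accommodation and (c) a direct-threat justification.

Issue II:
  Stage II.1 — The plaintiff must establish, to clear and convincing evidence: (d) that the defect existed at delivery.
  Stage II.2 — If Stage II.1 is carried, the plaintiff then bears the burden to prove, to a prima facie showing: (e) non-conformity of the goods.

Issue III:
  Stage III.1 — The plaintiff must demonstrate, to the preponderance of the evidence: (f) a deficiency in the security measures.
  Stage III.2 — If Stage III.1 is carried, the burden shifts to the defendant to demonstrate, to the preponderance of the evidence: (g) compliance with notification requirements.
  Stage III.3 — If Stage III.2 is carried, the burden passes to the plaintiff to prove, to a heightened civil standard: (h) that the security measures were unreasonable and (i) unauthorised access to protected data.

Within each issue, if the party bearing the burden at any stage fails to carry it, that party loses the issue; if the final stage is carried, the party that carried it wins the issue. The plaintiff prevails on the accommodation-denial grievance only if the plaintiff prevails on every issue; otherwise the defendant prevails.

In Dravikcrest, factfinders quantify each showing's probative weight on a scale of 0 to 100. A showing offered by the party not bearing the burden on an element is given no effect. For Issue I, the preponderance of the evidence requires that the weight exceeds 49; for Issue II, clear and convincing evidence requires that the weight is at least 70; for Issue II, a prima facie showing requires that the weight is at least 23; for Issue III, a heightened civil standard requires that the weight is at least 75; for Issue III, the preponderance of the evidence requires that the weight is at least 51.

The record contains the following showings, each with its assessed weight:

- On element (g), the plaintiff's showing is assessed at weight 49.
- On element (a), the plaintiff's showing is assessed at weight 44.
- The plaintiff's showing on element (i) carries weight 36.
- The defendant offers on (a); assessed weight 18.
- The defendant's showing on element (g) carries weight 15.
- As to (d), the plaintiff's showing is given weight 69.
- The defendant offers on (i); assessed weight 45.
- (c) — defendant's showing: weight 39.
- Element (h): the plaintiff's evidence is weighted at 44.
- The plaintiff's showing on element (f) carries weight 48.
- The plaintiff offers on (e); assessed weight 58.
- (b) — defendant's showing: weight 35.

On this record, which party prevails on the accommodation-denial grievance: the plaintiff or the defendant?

defendant

— Issue I —
Stage I.1 — burden on plaintiff; standard: the preponderance of the evidence (weight exceeds 49).
    (a): 44 (defendant's 18 disregarded) ≤ 49 [not met]
  The plaintiff does not carry Stage I.1.
So the defendant prevails on this issue.
— Issue II —
At Stage II.1 the plaintiff must meet clear and convincing evidence (weight is at least 70): on (d) the weight is 69, which does not reach 70, so (d) does not meet the standard.
  Stage II.1 not carried; the plaintiff fails its burden.
So the defendant prevails on this issue.
— Issue III —
At Stage III.1 the plaintiff must meet the preponderance of the evidence (weight is at least 51): on (f) the weight is 48, which does not reach 51, so (f) does not meet the standard.
  The plaintiff does not carry Stage III.1.
The defendant prevails on this issue.
Per-issue: Issue I → defendant; Issue II → defendant; Issue III → defendant. The plaintiff must prevail on every issue; overall, the defendant prevails.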